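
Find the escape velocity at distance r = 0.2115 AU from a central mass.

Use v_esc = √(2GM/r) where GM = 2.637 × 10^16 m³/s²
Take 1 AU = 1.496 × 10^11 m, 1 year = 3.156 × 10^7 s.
r = 0.2115 AU = 3.16404 × 10^10 m
GM = 2.637 × 10^16 m³/s²
2GM/r = 2 × (2.637 × 10^16) / (3.16404 × 10^10) = 1.66686 × 10^6 m²/s²
v_esc = √(2GM/r) = 1291.07 m/s ≈ 0.2724 AU/year

Final answer: 0.2724 AU/year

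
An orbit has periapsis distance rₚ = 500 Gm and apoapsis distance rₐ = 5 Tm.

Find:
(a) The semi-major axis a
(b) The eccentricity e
rₚ = 500 Gm = 5 × 10^11 m
rₐ = 5 Tm = 5 × 10^12 m
(a) a = (rₚ + rₐ)/2 = 2.75 × 10^12 m ≈ 2.75 Tm
(b) e = (rₐ − rₚ)/(rₐ + rₚ) = (4.5 × 10^12) / (5.5 × 10^12) = 0.818182

Final answer:
(a) a = 2.75 Tm
(b) e = 0.8182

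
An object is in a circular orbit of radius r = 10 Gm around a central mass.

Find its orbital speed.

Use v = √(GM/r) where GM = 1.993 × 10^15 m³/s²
r = 10 Gm = 1 × 10^10 m
GM = 1.993 × 10^15 m³/s²
GM/r = (1.993 × 10^15) / (1 × 10^10) = 199300 m²/s²
v = √(GM/r) = 446.43 m/s ≈ 446.4 m/s

Final answer: 446.4 m/s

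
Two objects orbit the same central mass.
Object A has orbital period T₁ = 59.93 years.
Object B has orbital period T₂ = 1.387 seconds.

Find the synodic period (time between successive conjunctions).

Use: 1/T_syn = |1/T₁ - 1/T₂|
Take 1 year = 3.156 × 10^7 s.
T₁ = 59.93 years = 1.89139 × 10^9 s
T₂ = 1.387 seconds
1/T₁ = 5.28711 × 10^-10 s⁻¹
1/T₂ = 0.720981 s⁻¹
|1/T₁ − 1/T₂| = 0.720981 s⁻¹
T_syn = 1 / |1/T₁ − 1/T₂| = 1.387 s ≈ 1.387 seconds

Final answer: T_syn = 1.387 seconds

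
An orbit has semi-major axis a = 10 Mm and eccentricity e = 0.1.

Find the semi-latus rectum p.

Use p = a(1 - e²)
a = 10 Mm = 1 × 10^7 m
e = 0.1,  e² = 0.01,  1 − e² = 0.99
p = a(1 − e²) = 1 × 10^7 m × 0.99 = 9.9 × 10^6 m ≈ 9.9 Mm

Final answer: p = 9.9 Mm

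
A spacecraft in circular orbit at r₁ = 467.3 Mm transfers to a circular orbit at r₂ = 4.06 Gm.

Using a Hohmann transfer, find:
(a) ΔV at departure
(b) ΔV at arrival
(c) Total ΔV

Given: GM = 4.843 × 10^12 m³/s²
r₁ = 467.3 Mm = 4.673 × 10^8 m
r₂ = 4.06 Gm = 4.06 × 10^9 m
GM = 4.843 × 10^12 m³/s²
Transfer ellipse: a_t = (r₁ + r₂)/2 = 2.26365 × 10^9 m
Circular speed at r₁: v₁ = √(GM/r₁) = 101.803 m/s
Transfer speed at r₁ (periapsis): v₁ₜ = √(GM(2/r₁ − 1/a_t)) = 136.338 m/s
(a) ΔV₁ = v₁ₜ − v₁ = 34.5355 m/s ≈ 34.54 m/s
Circular speed at r₂: v₂ = √(GM/r₂) = 34.5378 m/s
Transfer speed at r₂ (apoapsis): v₂ₜ = √(GM(2/r₂ − 1/a_t)) = 15.6923 m/s
(b) ΔV₂ = v₂ − v₂ₜ = 18.8454 m/s ≈ 18.85 m/s
(c) ΔV_total = ΔV₁ + ΔV₂ = 53.381 m/s ≈ 53.38 m/s

Final answer:
(a) ΔV₁ = 34.54 m/s
(b) ΔV₂ = 18.85 m/s
(c) ΔV_total = 53.38 m/s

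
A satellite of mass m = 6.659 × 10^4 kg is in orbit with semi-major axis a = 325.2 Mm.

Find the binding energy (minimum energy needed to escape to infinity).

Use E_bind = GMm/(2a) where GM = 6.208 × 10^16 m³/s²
a = 325.2 Mm = 3.252 × 10^8 m
GM = 6.208 × 10^16 m³/s²
m = 6.659 × 10^4 kg
GMm = 6.208 × 10^16 × 66590 = 4.13391 × 10^21 m³·kg/s²
2a = 6.504 × 10^8 m
E_bind = GMm/(2a) = 6.35595 × 10^12 J ≈ 6.356 TJ

Final answer: 6.356 TJ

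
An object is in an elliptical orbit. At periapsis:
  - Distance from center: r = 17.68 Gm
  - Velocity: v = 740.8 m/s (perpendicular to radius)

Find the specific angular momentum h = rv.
r = 17.68 Gm = 1.768 × 10^10 m
v = 740.8 m/s
h = rv = 1.768 × 10^10 × 740.8 = 1.30973 × 10^13 m²/s ≈ 1.31 × 10^13 m²/s

Final answer: h = 1.31 × 10^13 m²/s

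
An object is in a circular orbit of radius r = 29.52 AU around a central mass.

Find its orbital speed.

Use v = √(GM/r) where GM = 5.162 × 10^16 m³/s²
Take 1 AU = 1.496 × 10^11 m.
r = 29.52 AU = 4.41619 × 10^12 m
GM = 5.162 × 10^16 m³/s²
GM/r = (5.162 × 10^16) / (4.41619 × 10^12) = 11688.8 m²/s²
v = √(GM/r) = 108.115 m/s ≈ 108.1 m/s

Final answer: 108.1 m/s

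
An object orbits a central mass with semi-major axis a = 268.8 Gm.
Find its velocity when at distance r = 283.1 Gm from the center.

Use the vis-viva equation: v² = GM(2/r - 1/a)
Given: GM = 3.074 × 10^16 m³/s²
a = 268.8 Gm = 2.688 × 10^11 m
r = 283.1 Gm = 2.831 × 10^11 m
GM = 3.074 × 10^16 m³/s²
2/r − 1/a = 7.06464 × 10^-12 − 3.72024 × 10^-12 = 3.3444 × 10^-12 m⁻¹
v² = GM (2/r − 1/a) = 102807 m²/s²
v = 320.635 m/s ≈ 320.6 m/s

Final answer: 320.6 m/s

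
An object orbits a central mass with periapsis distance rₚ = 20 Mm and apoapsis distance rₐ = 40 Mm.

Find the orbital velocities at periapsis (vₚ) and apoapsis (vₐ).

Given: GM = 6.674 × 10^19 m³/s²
rₚ = 20 Mm = 2 × 10^7 m
rₐ = 40 Mm = 4 × 10^7 m
GM = 6.674 × 10^19 m³/s²
a = (rₚ + rₐ)/2 = 3 × 10^7 m
Vis-viva: v² = GM (2/r − 1/a)
vₚ² = 6.674 × 10^19 × (1 × 10^-7 − 3.33333 × 10^-8) = 4.44933 × 10^12 m²/s²
vₚ = 2.10934 × 10^6 m/s ≈ 2109 km/s
vₐ² = 6.674 × 10^19 × (5 × 10^-8 − 3.33333 × 10^-8) = 1.11233 × 10^12 m²/s²
vₐ = 1.05467 × 10^6 m/s ≈ 1055 km/s

Final answer: vₚ = 2109 km/s, vₐ = 1055 km/s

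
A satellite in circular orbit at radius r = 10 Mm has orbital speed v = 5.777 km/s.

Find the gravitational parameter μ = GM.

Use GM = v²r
r = 10 Mm = 1 × 10^7 m
v = 5.777 km/s = 5777 m/s
v² = 3.33737 × 10^7 m²/s²
GM = v²r = 3.33737 × 10^7 × 1 × 10^7 = 3.33737 × 10^14 m³/s²
GM ≈ 3.337 × 10^14 m³/s²

Final answer: GM = 3.337 × 10^14 m³/s²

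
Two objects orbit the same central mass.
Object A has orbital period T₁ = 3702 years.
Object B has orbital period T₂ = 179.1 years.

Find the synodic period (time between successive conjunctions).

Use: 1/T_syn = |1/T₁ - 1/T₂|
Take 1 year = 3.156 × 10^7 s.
T₁ = 3702 years = 1.16835 × 10^11 s
T₂ = 179.1 years = 5.6524 × 10^9 s
1/T₁ = 8.55907 × 10^-12 s⁻¹
1/T₂ = 1.76916 × 10^-10 s⁻¹
|1/T₁ − 1/T₂| = 1.68357 × 10^-10 s⁻¹
T_syn = 1 / |1/T₁ − 1/T₂| = 5.93976 × 10^9 s ≈ 188.2 years

Final answer: T_syn = 188.2 years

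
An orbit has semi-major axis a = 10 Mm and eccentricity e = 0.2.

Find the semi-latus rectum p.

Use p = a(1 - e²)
a = 10 Mm = 1 × 10^7 m
e = 0.2,  e² = 0.04,  1 − e² = 0.96
p = a(1 − e²) = 1 × 10^7 m × 0.96 = 9.6 × 10^6 m ≈ 9.6 Mm

Final answer: p = 9.6 Mm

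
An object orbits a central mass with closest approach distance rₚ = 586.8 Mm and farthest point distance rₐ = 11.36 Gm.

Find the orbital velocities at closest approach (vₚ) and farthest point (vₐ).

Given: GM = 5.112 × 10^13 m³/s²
rₚ = 586.8 Mm = 5.868 × 10^8 m
rₐ = 11.36 Gm = 1.136 × 10^10 m
GM = 5.112 × 10^13 m³/s²
a = (rₚ + rₐ)/2 = 5.9734 × 10^9 m
Vis-viva: v² = GM (2/r − 1/a)
vₚ² = 5.112 × 10^13 × (3.40832 × 10^-9 − 1.67409 × 10^-10) = 165675 m²/s²
vₚ = 407.032 m/s ≈ 407 m/s
vₐ² = 5.112 × 10^13 × (1.76056 × 10^-10 − 1.67409 × 10^-10) = 442.06 m²/s²
vₐ = 21.0252 m/s ≈ 21.03 m/s

Final answer: vₚ = 407 m/s, vₐ = 21.03 m/s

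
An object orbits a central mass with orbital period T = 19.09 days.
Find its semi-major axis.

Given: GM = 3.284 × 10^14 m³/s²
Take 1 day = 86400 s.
T = 19.09 days = 1.64938 × 10^6 s
GM = 3.284 × 10^14 m³/s²
Kepler's third law: a³ = GM T² / (4π²)
T² = 2.72044 × 10^12 s²
a³ = (3.284 × 10^14) × (2.72044 × 10^12) / (4π²) = 2.26299 × 10^25 m³
a = (a³)^(1/3) = 2.82853 × 10^8 m ≈ 282.9 Mm

Final answer: 282.9 Mm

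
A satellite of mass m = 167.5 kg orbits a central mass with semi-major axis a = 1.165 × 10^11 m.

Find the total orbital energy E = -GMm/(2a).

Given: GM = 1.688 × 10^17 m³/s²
a = 1.165 × 10^11 m
GM = 1.688 × 10^17 m³/s²
2a = 2.33 × 10^11 m
GMm = 1.688 × 10^17 × 167.5 = 2.8274 × 10^19 m³·kg/s²
E = −GMm/(2a) = -1.21348 × 10^8 J ≈ -121.3 MJ

Final answer: -121.3 MJ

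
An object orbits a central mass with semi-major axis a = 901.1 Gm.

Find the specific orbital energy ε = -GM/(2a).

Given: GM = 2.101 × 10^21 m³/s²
a = 901.1 Gm = 9.011 × 10^11 m
GM = 2.101 × 10^21 m³/s²
2a = 1.8022 × 10^12 m
ε = −GM/(2a) = -1.1658 × 10^9 J/kg ≈ -1.166 GJ/kg

Final answer: -1.166 GJ/kg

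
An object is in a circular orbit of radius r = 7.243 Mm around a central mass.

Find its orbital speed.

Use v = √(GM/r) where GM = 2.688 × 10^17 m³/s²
r = 7.243 Mm = 7.243 × 10^6 m
GM = 2.688 × 10^17 m³/s²
GM/r = (2.688 × 10^17) / (7.243 × 10^6) = 3.71117 × 10^10 m²/s²
v = √(GM/r) = 192644 m/s ≈ 192.6 km/s

Final answer: 192.6 km/s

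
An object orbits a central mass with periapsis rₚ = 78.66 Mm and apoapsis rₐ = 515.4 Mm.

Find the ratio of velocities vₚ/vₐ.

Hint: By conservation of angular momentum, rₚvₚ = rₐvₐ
rₚ = 78.66 Mm = 7.866 × 10^7 m
rₐ = 515.4 Mm = 5.154 × 10^8 m
rₚvₚ = rₐvₐ  ⇒  vₚ/vₐ = rₐ/rₚ
vₚ/vₐ = (5.154 × 10^8) / (7.866 × 10^7) = 6.55225

Final answer: vₚ/vₐ = 6.552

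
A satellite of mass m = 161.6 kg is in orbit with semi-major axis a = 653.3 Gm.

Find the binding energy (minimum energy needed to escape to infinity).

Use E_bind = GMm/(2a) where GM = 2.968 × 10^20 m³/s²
a = 653.3 Gm = 6.533 × 10^11 m
GM = 2.968 × 10^20 m³/s²
m = 161.6 kg
GMm = 2.968 × 10^20 × 161.6 = 4.79629 × 10^22 m³·kg/s²
2a = 1.3066 × 10^12 m
E_bind = GMm/(2a) = 3.67082 × 10^10 J ≈ 36.71 GJ

Final answer: 36.71 GJ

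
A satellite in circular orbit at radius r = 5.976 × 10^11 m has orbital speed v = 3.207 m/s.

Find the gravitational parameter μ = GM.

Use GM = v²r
r = 5.976 × 10^11 m
v = 3.207 m/s
v² = 10.2848 m²/s²
GM = v²r = 10.2848 × 5.976 × 10^11 = 6.14623 × 10^12 m³/s²
GM ≈ 6.146 × 10^12 m³/s²

Final answer: GM = 6.146 × 10^12 m³/s²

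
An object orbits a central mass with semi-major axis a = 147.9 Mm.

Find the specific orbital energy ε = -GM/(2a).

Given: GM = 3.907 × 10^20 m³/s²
a = 147.9 Mm = 1.479 × 10^8 m
GM = 3.907 × 10^20 m³/s²
2a = 2.958 × 10^8 m
ε = −GM/(2a) = -1.32082 × 10^12 J/kg ≈ -1321 GJ/kg

Final answer: -1321 GJ/kg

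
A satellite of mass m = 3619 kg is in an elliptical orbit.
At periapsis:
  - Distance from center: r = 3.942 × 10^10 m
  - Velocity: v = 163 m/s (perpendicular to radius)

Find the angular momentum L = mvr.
r = 3.942 × 10^10 m
v = 163 m/s
vr = 163 × 3.942 × 10^10 = 6.42546 × 10^12 m²/s
L = m × vr = 3619 × 6.42546 × 10^12 = 2.32537 × 10^16 kg·m²/s ≈ 2.325 × 10^16 kg·m²/s

Final answer: L = 2.325 × 10^16 kg·m²/s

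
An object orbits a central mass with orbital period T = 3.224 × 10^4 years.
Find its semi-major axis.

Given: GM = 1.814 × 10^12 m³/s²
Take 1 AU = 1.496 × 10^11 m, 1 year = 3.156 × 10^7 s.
T = 3.224 × 10^4 years = 1.01749 × 10^12 s
GM = 1.814 × 10^12 m³/s²
Kepler's third law: a³ = GM T² / (4π²)
T² = 1.03529 × 10^24 s²
a³ = (1.814 × 10^12) × (1.03529 × 10^24) / (4π²) = 4.75709 × 10^34 m³
a = (a³)^(1/3) = 3.62338 × 10^11 m ≈ 2.422 AU

Final answer: 2.422 AU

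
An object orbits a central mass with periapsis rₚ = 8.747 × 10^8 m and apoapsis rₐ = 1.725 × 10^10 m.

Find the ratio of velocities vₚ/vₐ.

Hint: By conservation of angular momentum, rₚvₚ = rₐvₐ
rₚ = 8.747 × 10^8 m
rₐ = 1.725 × 10^10 m
rₚvₚ = rₐvₐ  ⇒  vₚ/vₐ = rₐ/rₚ
vₚ/vₐ = (1.725 × 10^10) / (8.747 × 10^8) = 19.721

Final answer: vₚ/vₐ = 19.72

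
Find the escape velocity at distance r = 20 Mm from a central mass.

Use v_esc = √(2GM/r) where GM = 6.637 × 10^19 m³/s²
r = 20 Mm = 2 × 10^7 m
GM = 6.637 × 10^19 m³/s²
2GM/r = 2 × (6.637 × 10^19) / (2 × 10^7) = 6.637 × 10^12 m²/s²
v_esc = √(2GM/r) = 2.57624 × 10^6 m/s ≈ 2576 km/s

Final answer: 2576 km/s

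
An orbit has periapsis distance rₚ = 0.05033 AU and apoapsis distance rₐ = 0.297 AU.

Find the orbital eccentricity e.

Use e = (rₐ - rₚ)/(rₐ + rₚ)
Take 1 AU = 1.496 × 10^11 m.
rₚ = 0.05033 AU = 7.52937 × 10^9 m
rₐ = 0.297 AU = 4.44312 × 10^10 m
rₐ − rₚ = 3.69018 × 10^10 m
rₐ + rₚ = 5.19606 × 10^10 m
e = (rₐ − rₚ)/(rₐ + rₚ) = 0.710189

Final answer: e = 0.7102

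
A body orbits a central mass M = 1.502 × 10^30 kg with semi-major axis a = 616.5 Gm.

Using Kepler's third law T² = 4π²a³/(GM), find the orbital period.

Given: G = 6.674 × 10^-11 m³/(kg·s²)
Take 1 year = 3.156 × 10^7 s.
M = 1.502 × 10^30 kg
GM = G × M = 6.674 × 10^-11 × 1.502 × 10^30 = 1.00243 × 10^20 m³/s²
a = 616.5 Gm = 6.165 × 10^11 m
a³ = 2.34315 × 10^35 m³
T = 2π √(a³/GM) = 2π √((2.34315 × 10^35) / (1.00243 × 10^20)) = 2π × 4.83472 × 10^7 s
T = 3.03775 × 10^8 s ≈ 9.625 years

Final answer: 9.625 years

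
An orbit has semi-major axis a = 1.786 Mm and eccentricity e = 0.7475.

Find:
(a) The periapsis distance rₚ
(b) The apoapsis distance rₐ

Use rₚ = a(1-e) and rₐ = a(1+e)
a = 1.786 Mm = 1.786 × 10^6 m
e = 0.7475:  1 − e = 0.2525,  1 + e = 1.7475
(a) rₚ = a(1 − e) = 1.786 × 10^6 m × 0.2525 = 450965 m ≈ 451 km
(b) rₐ = a(1 + e) = 1.786 × 10^6 m × 1.7475 = 3.12104 × 10^6 m ≈ 3.121 Mm

Final answer:
(a) rₚ = 451 km
(b) rₐ = 3.121 Mm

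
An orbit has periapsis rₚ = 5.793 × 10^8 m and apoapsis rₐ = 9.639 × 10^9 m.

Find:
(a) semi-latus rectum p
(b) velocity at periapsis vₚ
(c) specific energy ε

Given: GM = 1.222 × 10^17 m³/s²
rₚ = 5.793 × 10^8 m
rₐ = 9.639 × 10^9 m
GM = 1.222 × 10^17 m³/s²
a = (rₚ + rₐ)/2 = 5.10915 × 10^9 m
e = (rₐ − rₚ)/(rₐ + rₚ) = (9.0597 × 10^9) / (1.02183 × 10^10) = 0.886615
(a) 1 − e² = 0.213914;  p = a(1 − e²) = 5.10915 × 10^9 × 0.213914 = 1.09292 × 10^9 m ≈ 1.093 × 10^9 m
(b) vₚ² = GM (2/rₚ − 1/a) = 1.222 × 10^17 × (3.45244 × 10^-9 − 1.95727 × 10^-10) = 3.97971 × 10^8 m²/s²;  vₚ = 19949.2 m/s ≈ 19.95 km/s
(c) 2a = 1.02183 × 10^10 m;  ε = −GM/(2a) = -1.19589 × 10^7 J/kg ≈ -11.96 MJ/kg

Final answer:
(a) semi-latus rectum p = 1.093 × 10^9 m
(b) velocity at periapsis vₚ = 19.95 km/s
(c) specific energy ε = -11.96 MJ/kg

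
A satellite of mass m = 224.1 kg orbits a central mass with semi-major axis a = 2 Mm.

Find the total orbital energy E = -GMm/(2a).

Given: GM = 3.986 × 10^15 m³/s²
a = 2 Mm = 2 × 10^6 m
GM = 3.986 × 10^15 m³/s²
2a = 4 × 10^6 m
GMm = 3.986 × 10^15 × 224.1 = 8.93263 × 10^17 m³·kg/s²
E = −GMm/(2a) = -2.23316 × 10^11 J ≈ -223.3 GJ

Final answer: -223.3 GJ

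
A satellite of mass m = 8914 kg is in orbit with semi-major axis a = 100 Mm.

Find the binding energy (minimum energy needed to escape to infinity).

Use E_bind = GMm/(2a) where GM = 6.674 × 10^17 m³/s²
a = 100 Mm = 1 × 10^8 m
GM = 6.674 × 10^17 m³/s²
m = 8914 kg
GMm = 6.674 × 10^17 × 8914 = 5.9492 × 10^21 m³·kg/s²
2a = 2 × 10^8 m
E_bind = GMm/(2a) = 2.9746 × 10^13 J ≈ 29.75 TJ

Final answer: 29.75 TJ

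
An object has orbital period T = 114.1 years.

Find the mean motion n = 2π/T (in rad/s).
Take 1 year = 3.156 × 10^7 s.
T = 114.1 years = 3.601 × 10^9 s
n = 2π / (3.601 × 10^9 s) = 1.74485 × 10^-9 rad/s ≈ 1.745 × 10^-9 rad/s

Final answer: n = 1.745 × 10^-9 rad/s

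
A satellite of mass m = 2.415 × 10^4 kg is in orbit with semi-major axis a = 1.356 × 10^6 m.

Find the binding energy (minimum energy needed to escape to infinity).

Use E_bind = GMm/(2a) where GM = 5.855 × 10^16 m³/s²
a = 1.356 × 10^6 m
GM = 5.855 × 10^16 m³/s²
m = 2.415 × 10^4 kg
GMm = 5.855 × 10^16 × 24150 = 1.41398 × 10^21 m³·kg/s²
2a = 2.712 × 10^6 m
E_bind = GMm/(2a) = 5.2138 × 10^14 J ≈ 521.4 TJ

Final answer: 521.4 TJ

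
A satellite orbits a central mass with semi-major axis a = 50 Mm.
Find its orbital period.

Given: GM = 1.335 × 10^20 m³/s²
a = 50 Mm = 5 × 10^7 m
GM = 1.335 × 10^20 m³/s²
a³ = 1.25 × 10^23 m³
T = 2π √(a³/GM) = 2π √((1.25 × 10^23) / (1.335 × 10^20)) = 2π × 30.5995 s
T = 192.262 s ≈ 3.204 minutes

Final answer: 3.204 minutes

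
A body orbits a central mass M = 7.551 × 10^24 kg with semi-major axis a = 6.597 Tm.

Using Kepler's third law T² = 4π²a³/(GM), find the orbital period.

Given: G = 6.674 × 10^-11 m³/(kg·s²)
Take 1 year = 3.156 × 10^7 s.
M = 7.551 × 10^24 kg
GM = G × M = 6.674 × 10^-11 × 7.551 × 10^24 = 5.03954 × 10^14 m³/s²
a = 6.597 Tm = 6.597 × 10^12 m
a³ = 2.87104 × 10^38 m³
T = 2π √(a³/GM) = 2π √((2.87104 × 10^38) / (5.03954 × 10^14)) = 2π × 7.54787 × 10^11 s
T = 4.74247 × 10^12 s ≈ 1.503 × 10^5 years

Final answer: 1.503 × 10^5 years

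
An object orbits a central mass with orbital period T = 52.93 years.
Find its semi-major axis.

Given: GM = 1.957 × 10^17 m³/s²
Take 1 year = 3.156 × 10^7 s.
T = 52.93 years = 1.67047 × 10^9 s
GM = 1.957 × 10^17 m³/s²
Kepler's third law: a³ = GM T² / (4π²)
T² = 2.79047 × 10^18 s²
a³ = (1.957 × 10^17) × (2.79047 × 10^18) / (4π²) = 1.38328 × 10^34 m³
a = (a³)^(1/3) = 2.40051 × 10^11 m ≈ 240.1 Gm

Final answer: 240.1 Gm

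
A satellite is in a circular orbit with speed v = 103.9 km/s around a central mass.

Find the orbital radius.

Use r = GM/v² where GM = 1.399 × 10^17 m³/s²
v = 103.9 km/s = 103900 m/s
GM = 1.399 × 10^17 m³/s²
v² = 1.07952 × 10^10 m²/s²
r = GM/v² = (1.399 × 10^17) / (1.07952 × 10^10) = 1.29595 × 10^7 m ≈ 1.296 × 10^7 m

Final answer: 1.296 × 10^7 m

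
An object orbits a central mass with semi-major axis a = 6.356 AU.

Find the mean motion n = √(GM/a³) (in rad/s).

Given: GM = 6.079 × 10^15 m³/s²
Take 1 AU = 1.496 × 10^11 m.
a = 6.356 AU = 9.50858 × 10^11 m
GM = 6.079 × 10^15 m³/s²
a³ = 8.59699 × 10^35 m³
GM/a³ = (6.079 × 10^15) / (8.59699 × 10^35) = 7.07108 × 10^-21 s⁻²
n = √(GM/a³) = 8.40897 × 10^-11 rad/s ≈ 8.409 × 10^-11 rad/s

Final answer: n = 8.409 × 10^-11 rad/s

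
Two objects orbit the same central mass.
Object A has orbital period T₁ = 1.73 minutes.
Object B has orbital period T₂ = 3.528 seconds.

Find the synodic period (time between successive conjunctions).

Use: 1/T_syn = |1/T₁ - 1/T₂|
T₁ = 1.73 minutes = 103.8 s
T₂ = 3.528 seconds
1/T₁ = 0.00963391 s⁻¹
1/T₂ = 0.283447 s⁻¹
|1/T₁ − 1/T₂| = 0.273813 s⁻¹
T_syn = 1 / |1/T₁ − 1/T₂| = 3.65213 s ≈ 3.652 seconds

Final answer: T_syn = 3.652 seconds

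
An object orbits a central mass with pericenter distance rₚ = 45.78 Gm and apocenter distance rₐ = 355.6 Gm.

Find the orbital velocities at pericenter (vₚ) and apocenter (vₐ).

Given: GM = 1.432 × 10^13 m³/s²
rₚ = 45.78 Gm = 4.578 × 10^10 m
rₐ = 355.6 Gm = 3.556 × 10^11 m
GM = 1.432 × 10^13 m³/s²
a = (rₚ + rₐ)/2 = 2.0069 × 10^11 m
Vis-viva: v² = GM (2/r − 1/a)
vₚ² = 1.432 × 10^13 × (4.36872 × 10^-11 − 4.98281 × 10^-12) = 554.247 m²/s²
vₚ = 23.5424 m/s ≈ 23.54 m/s
vₐ² = 1.432 × 10^13 × (5.6243 × 10^-12 − 4.98281 × 10^-12) = 9.1861 m²/s²
vₐ = 3.03086 m/s ≈ 3.031 m/s

Final answer: vₚ = 23.54 m/s, vₐ = 3.031 m/s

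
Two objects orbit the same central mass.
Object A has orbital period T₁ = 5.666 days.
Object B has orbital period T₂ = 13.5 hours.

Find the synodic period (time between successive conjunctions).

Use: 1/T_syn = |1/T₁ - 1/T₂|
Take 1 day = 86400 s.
T₁ = 5.666 days = 489542 s
T₂ = 13.5 hours = 48600 s
1/T₁ = 2.04272 × 10^-6 s⁻¹
1/T₂ = 2.05761 × 10^-5 s⁻¹
|1/T₁ − 1/T₂| = 1.85334 × 10^-5 s⁻¹
T_syn = 1 / |1/T₁ − 1/T₂| = 53956.6 s ≈ 14.99 hours

Final answer: T_syn = 14.99 hours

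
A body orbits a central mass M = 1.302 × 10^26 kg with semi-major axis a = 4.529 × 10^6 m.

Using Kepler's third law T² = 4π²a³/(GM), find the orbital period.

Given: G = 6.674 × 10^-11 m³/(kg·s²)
M = 1.302 × 10^26 kg
GM = G × M = 6.674 × 10^-11 × 1.302 × 10^26 = 8.68955 × 10^15 m³/s²
a = 4.529 × 10^6 m
a³ = 9.28981 × 10^19 m³
T = 2π √(a³/GM) = 2π √((9.28981 × 10^19) / (8.68955 × 10^15)) = 2π × 103.396 s
T = 649.658 s ≈ 10.83 minutes

Final answer: 10.83 minutes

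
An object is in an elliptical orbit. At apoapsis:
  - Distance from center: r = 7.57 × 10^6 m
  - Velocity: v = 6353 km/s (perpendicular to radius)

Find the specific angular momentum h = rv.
r = 7.57 × 10^6 m
v = 6353 km/s = 6.353 × 10^6 m/s
h = rv = 7.57 × 10^6 × 6.353 × 10^6 = 4.80922 × 10^13 m²/s ≈ 4.809 × 10^13 m²/s

Final answer: h = 4.809 × 10^13 m²/s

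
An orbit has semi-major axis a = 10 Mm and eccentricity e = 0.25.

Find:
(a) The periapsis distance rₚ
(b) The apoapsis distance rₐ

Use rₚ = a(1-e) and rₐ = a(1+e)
a = 10 Mm = 1 × 10^7 m
e = 0.25:  1 − e = 0.75,  1 + e = 1.25
(a) rₚ = a(1 − e) = 1 × 10^7 m × 0.75 = 7.5 × 10^6 m ≈ 7.5 Mm
(b) rₐ = a(1 + e) = 1 × 10^7 m × 1.25 = 1.25 × 10^7 m ≈ 12.5 Mm

Final answer:
(a) rₚ = 7.5 Mm
(b) rₐ = 12.5 Mm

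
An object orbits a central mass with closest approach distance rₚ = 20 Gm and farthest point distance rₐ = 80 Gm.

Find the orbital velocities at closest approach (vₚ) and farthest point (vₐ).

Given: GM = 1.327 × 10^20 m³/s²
rₚ = 20 Gm = 2 × 10^10 m
rₐ = 80 Gm = 8 × 10^10 m
GM = 1.327 × 10^20 m³/s²
a = (rₚ + rₐ)/2 = 5 × 10^10 m
Vis-viva: v² = GM (2/r − 1/a)
vₚ² = 1.327 × 10^20 × (1 × 10^-10 − 2 × 10^-11) = 1.0616 × 10^10 m²/s²
vₚ = 103034 m/s ≈ 103 km/s
vₐ² = 1.327 × 10^20 × (2.5 × 10^-11 − 2 × 10^-11) = 6.635 × 10^8 m²/s²
vₐ = 25758.5 m/s ≈ 25.76 km/s

Final answer: vₚ = 103 km/s, vₐ = 25.76 km/s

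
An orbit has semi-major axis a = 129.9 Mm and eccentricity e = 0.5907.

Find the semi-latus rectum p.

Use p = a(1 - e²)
a = 129.9 Mm = 1.299 × 10^8 m
e = 0.5907,  e² = 0.348926,  1 − e² = 0.651074
p = a(1 − e²) = 1.299 × 10^8 m × 0.651074 = 8.45744 × 10^7 m ≈ 84.57 Mm

Final answer: p = 84.57 Mm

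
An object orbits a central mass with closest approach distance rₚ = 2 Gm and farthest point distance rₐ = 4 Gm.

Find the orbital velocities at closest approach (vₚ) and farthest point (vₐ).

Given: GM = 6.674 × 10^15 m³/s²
rₚ = 2 Gm = 2 × 10^9 m
rₐ = 4 Gm = 4 × 10^9 m
GM = 6.674 × 10^15 m³/s²
a = (rₚ + rₐ)/2 = 3 × 10^9 m
Vis-viva: v² = GM (2/r − 1/a)
vₚ² = 6.674 × 10^15 × (1 × 10^-9 − 3.33333 × 10^-10) = 4.44933 × 10^6 m²/s²
vₚ = 2109.34 m/s ≈ 2.109 km/s
vₐ² = 6.674 × 10^15 × (5 × 10^-10 − 3.33333 × 10^-10) = 1.11233 × 10^6 m²/s²
vₐ = 1054.67 m/s ≈ 1.055 km/s

Final answer: vₚ = 2.109 km/s, vₐ = 1.055 km/s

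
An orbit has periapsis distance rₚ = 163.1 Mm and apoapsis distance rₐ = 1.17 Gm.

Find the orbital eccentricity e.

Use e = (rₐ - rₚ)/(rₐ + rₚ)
rₚ = 163.1 Mm = 1.631 × 10^8 m
rₐ = 1.17 Gm = 1.17 × 10^9 m
rₐ − rₚ = 1.0069 × 10^9 m
rₐ + rₚ = 1.3331 × 10^9 m
e = (rₐ − rₚ)/(rₐ + rₚ) = 0.755307

Final answer: e = 0.7553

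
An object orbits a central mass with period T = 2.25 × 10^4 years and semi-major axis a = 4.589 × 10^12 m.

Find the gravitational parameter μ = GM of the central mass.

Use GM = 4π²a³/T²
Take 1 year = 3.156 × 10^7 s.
T = 2.25 × 10^4 years = 7.101 × 10^11 s
a = 4.589 × 10^12 m
a³ = 9.66394 × 10^37 m³
T² = 5.04242 × 10^23 s²
GM = 4π² × (9.66394 × 10^37) / (5.04242 × 10^23) = 7.56615 × 10^15 m³/s²
GM ≈ 7.566 × 10^15 m³/s²

Final answer: GM = 7.566 × 10^15 m³/s²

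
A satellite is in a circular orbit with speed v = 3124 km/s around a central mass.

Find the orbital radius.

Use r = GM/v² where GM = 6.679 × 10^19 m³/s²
v = 3124 km/s = 3.124 × 10^6 m/s
GM = 6.679 × 10^19 m³/s²
v² = 9.75938 × 10^12 m²/s²
r = GM/v² = (6.679 × 10^19) / (9.75938 × 10^12) = 6.84368 × 10^6 m ≈ 6.844 Mm

Final answer: 6.844 Mm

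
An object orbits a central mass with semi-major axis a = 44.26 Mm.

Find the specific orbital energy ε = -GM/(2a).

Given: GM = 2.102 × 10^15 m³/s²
a = 44.26 Mm = 4.426 × 10^7 m
GM = 2.102 × 10^15 m³/s²
2a = 8.852 × 10^7 m
ε = −GM/(2a) = -2.3746 × 10^7 J/kg ≈ -23.75 MJ/kg

Final answer: -23.75 MJ/kg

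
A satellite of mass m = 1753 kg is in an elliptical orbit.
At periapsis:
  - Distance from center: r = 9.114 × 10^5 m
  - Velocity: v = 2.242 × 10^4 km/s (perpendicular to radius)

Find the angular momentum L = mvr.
r = 9.114 × 10^5 m
v = 2.242 × 10^4 km/s = 2.242 × 10^7 m/s
vr = 2.242 × 10^7 × 911400 = 2.04336 × 10^13 m²/s
L = m × vr = 1753 × 2.04336 × 10^13 = 3.58201 × 10^16 kg·m²/s ≈ 3.582 × 10^16 kg·m²/s

Final answer: L = 3.582 × 10^16 kg·m²/s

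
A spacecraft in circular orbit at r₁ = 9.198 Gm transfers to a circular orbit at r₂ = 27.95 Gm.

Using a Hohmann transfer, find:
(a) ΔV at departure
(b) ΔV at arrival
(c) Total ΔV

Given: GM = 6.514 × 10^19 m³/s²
r₁ = 9.198 Gm = 9.198 × 10^9 m
r₂ = 27.95 Gm = 2.795 × 10^10 m
GM = 6.514 × 10^19 m³/s²
Transfer ellipse: a_t = (r₁ + r₂)/2 = 1.8574 × 10^10 m
Circular speed at r₁: v₁ = √(GM/r₁) = 84154.5 m/s
Transfer speed at r₁ (periapsis): v₁ₜ = √(GM(2/r₁ − 1/a_t)) = 103232 m/s
(a) ΔV₁ = v₁ₜ − v₁ = 19077.8 m/s ≈ 19.08 km/s
Circular speed at r₂: v₂ = √(GM/r₂) = 48276.2 m/s
Transfer speed at r₂ (apoapsis): v₂ₜ = √(GM(2/r₂ − 1/a_t)) = 33972.5 m/s
(b) ΔV₂ = v₂ − v₂ₜ = 14303.7 m/s ≈ 14.3 km/s
(c) ΔV_total = ΔV₁ + ΔV₂ = 33381.5 m/s ≈ 33.38 km/s

Final answer:
(a) ΔV₁ = 19.08 km/s
(b) ΔV₂ = 14.3 km/s
(c) ΔV_total = 33.38 km/s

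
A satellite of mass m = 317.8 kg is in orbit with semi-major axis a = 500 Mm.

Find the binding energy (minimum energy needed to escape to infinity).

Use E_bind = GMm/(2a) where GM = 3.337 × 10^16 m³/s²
a = 500 Mm = 5 × 10^8 m
GM = 3.337 × 10^16 m³/s²
m = 317.8 kg
GMm = 3.337 × 10^16 × 317.8 = 1.0605 × 10^19 m³·kg/s²
2a = 1 × 10^9 m
E_bind = GMm/(2a) = 1.0605 × 10^10 J ≈ 10.6 GJ

Final answer: 10.6 GJ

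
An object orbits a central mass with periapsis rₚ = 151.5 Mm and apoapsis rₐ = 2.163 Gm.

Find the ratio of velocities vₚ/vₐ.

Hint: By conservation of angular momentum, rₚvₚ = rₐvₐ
rₚ = 151.5 Mm = 1.515 × 10^8 m
rₐ = 2.163 Gm = 2.163 × 10^9 m
rₚvₚ = rₐvₐ  ⇒  vₚ/vₐ = rₐ/rₚ
vₚ/vₐ = (2.163 × 10^9) / (1.515 × 10^8) = 14.2772

Final answer: vₚ/vₐ = 14.28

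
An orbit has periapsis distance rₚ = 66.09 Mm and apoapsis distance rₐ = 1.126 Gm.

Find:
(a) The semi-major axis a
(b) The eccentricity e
rₚ = 66.09 Mm = 6.609 × 10^7 m
rₐ = 1.126 Gm = 1.126 × 10^9 m
(a) a = (rₚ + rₐ)/2 = 5.96045 × 10^8 m ≈ 596 Mm
(b) e = (rₐ − rₚ)/(rₐ + rₚ) = (1.05991 × 10^9) / (1.19209 × 10^9) = 0.889119

Final answer:
(a) a = 596 Mm
(b) e = 0.8891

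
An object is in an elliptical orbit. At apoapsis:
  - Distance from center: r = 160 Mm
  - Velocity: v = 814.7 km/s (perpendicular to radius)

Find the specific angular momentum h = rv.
r = 160 Mm = 1.6 × 10^8 m
v = 814.7 km/s = 814700 m/s
h = rv = 1.6 × 10^8 × 814700 = 1.30352 × 10^14 m²/s ≈ 1.304 × 10^14 m²/s

Final answer: h = 1.304 × 10^14 m²/s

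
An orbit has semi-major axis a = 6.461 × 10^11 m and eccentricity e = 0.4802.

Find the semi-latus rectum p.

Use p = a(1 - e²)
a = 6.461 × 10^11 m
e = 0.4802,  e² = 0.230592,  1 − e² = 0.769408
p = a(1 − e²) = 6.461 × 10^11 m × 0.769408 = 4.97114 × 10^11 m ≈ 4.971 × 10^11 m

Final answer: p = 4.971 × 10^11 m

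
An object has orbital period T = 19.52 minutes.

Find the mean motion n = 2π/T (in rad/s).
T = 19.52 minutes = 1171.2 s
n = 2π / 1171.2 s = 0.00536474 rad/s ≈ 0.005365 rad/s

Final answer: n = 0.005365 rad/s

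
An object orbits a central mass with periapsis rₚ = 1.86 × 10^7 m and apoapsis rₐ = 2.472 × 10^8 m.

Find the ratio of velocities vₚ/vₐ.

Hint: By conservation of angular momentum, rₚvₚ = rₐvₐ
rₚ = 1.86 × 10^7 m
rₐ = 2.472 × 10^8 m
rₚvₚ = rₐvₐ  ⇒  vₚ/vₐ = rₐ/rₚ
vₚ/vₐ = (2.472 × 10^8) / (1.86 × 10^7) = 13.2903

Final answer: vₚ/vₐ = 13.29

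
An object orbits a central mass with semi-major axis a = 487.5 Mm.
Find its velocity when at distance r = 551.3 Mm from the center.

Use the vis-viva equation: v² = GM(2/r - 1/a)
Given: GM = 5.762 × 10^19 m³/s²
a = 487.5 Mm = 4.875 × 10^8 m
r = 551.3 Mm = 5.513 × 10^8 m
GM = 5.762 × 10^19 m³/s²
2/r − 1/a = 3.62779 × 10^-9 − 2.05128 × 10^-9 = 1.57651 × 10^-9 m⁻¹
v² = GM (2/r − 1/a) = 9.08383 × 10^10 m²/s²
v = 301394 m/s ≈ 301.4 km/s

Final answer: 301.4 km/s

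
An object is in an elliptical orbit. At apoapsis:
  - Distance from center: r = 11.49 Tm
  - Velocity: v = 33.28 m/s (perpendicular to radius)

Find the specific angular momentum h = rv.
r = 11.49 Tm = 1.149 × 10^13 m
v = 33.28 m/s
h = rv = 1.149 × 10^13 × 33.28 = 3.82387 × 10^14 m²/s ≈ 3.824 × 10^14 m²/s

Final answer: h = 3.824 × 10^14 m²/s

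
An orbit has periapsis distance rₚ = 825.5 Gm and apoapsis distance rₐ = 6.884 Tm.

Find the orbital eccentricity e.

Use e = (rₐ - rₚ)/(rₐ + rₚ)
rₚ = 825.5 Gm = 8.255 × 10^11 m
rₐ = 6.884 Tm = 6.884 × 10^12 m
rₐ − rₚ = 6.0585 × 10^12 m
rₐ + rₚ = 7.7095 × 10^12 m
e = (rₐ − rₚ)/(rₐ + rₚ) = 0.785849

Final answer: e = 0.7858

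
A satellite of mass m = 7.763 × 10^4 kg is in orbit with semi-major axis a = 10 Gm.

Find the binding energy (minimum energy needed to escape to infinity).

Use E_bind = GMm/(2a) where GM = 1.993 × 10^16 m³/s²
a = 10 Gm = 1 × 10^10 m
GM = 1.993 × 10^16 m³/s²
m = 7.763 × 10^4 kg
GMm = 1.993 × 10^16 × 77630 = 1.54717 × 10^21 m³·kg/s²
2a = 2 × 10^10 m
E_bind = GMm/(2a) = 7.73583 × 10^10 J ≈ 77.36 GJ

Final answer: 77.36 GJ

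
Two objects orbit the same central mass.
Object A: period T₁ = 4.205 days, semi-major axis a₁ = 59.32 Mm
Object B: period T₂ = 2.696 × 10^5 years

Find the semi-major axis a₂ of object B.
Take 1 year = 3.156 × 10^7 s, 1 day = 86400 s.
T₁ = 4.205 days = 363312 s
T₂ = 2.696 × 10^5 years = 8.50858 × 10^12 s
a₁ = 59.32 Mm = 5.932 × 10^7 m
Kepler's third law: (T₂/T₁)² = (a₂/a₁)³  ⇒  a₂ = a₁ (T₂/T₁)^(2/3)
T₂/T₁ = 2.34195 × 10^7
(T₂/T₁)^(2/3) = 81856.2
a₂ = 5.932 × 10^7 m × 81856.2 = 4.85571 × 10^12 m ≈ 4.856 Tm

Final answer: a₂ = 4.856 Tm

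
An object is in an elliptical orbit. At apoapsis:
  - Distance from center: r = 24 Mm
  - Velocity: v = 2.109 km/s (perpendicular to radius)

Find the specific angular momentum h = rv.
r = 24 Mm = 2.4 × 10^7 m
v = 2.109 km/s = 2109 m/s
h = rv = 2.4 × 10^7 × 2109 = 5.0616 × 10^10 m²/s ≈ 5.062 × 10^10 m²/s

Final answer: h = 5.062 × 10^10 m²/s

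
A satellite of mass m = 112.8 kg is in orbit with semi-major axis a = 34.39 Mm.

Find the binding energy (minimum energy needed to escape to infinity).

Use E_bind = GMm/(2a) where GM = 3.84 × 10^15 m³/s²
a = 34.39 Mm = 3.439 × 10^7 m
GM = 3.84 × 10^15 m³/s²
m = 112.8 kg
GMm = 3.84 × 10^15 × 112.8 = 4.33152 × 10^17 m³·kg/s²
2a = 6.878 × 10^7 m
E_bind = GMm/(2a) = 6.29764 × 10^9 J ≈ 6.298 GJ

Final answer: 6.298 GJ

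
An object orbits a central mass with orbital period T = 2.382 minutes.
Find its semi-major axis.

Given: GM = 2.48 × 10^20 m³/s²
T = 2.382 minutes = 142.92 s
GM = 2.48 × 10^20 m³/s²
Kepler's third law: a³ = GM T² / (4π²)
T² = 20426.1 s²
a³ = (2.48 × 10^20) × 20426.1 / (4π²) = 1.28315 × 10^23 m³
a = (a³)^(1/3) = 5.04382 × 10^7 m ≈ 50.44 Mm

Final answer: 50.44 Mm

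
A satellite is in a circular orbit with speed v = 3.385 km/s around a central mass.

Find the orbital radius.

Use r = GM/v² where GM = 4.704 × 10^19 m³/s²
v = 3.385 km/s = 3385 m/s
GM = 4.704 × 10^19 m³/s²
v² = 1.14582 × 10^7 m²/s²
r = GM/v² = (4.704 × 10^19) / (1.14582 × 10^7) = 4.10535 × 10^12 m ≈ 4.105 Tm

Final answer: 4.105 Tm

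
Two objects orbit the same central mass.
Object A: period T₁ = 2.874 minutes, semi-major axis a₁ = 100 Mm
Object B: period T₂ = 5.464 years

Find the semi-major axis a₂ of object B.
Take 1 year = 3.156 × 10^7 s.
T₁ = 2.874 minutes = 172.44 s
T₂ = 5.464 years = 1.72444 × 10^8 s
a₁ = 100 Mm = 1 × 10^8 m
Kepler's third law: (T₂/T₁)² = (a₂/a₁)³  ⇒  a₂ = a₁ (T₂/T₁)^(2/3)
T₂/T₁ = 1.00002 × 10^6
(T₂/T₁)^(2/3) = 10000.1
a₂ = 1 × 10^8 m × 10000.1 = 1.00001 × 10^12 m ≈ 1 Tm

Final answer: a₂ = 1 Tm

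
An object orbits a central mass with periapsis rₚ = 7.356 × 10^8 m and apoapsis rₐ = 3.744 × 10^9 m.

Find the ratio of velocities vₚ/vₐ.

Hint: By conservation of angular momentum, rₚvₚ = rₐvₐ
rₚ = 7.356 × 10^8 m
rₐ = 3.744 × 10^9 m
rₚvₚ = rₐvₐ  ⇒  vₚ/vₐ = rₐ/rₚ
vₚ/vₐ = (3.744 × 10^9) / (7.356 × 10^8) = 5.08972

Final answer: vₚ/vₐ = 5.09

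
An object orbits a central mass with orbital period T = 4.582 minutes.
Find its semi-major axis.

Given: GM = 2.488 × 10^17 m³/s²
T = 4.582 minutes = 274.92 s
GM = 2.488 × 10^17 m³/s²
Kepler's third law: a³ = GM T² / (4π²)
T² = 75581 s²
a³ = (2.488 × 10^17) × 75581 / (4π²) = 4.76325 × 10^20 m³
a = (a³)^(1/3) = 7.8097 × 10^6 m ≈ 7.81 × 10^6 m

Final answer: 7.81 × 10^6 m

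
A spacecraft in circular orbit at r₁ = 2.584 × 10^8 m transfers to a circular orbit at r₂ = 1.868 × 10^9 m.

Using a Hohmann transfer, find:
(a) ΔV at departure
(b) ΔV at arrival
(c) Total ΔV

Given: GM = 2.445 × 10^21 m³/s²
r₁ = 2.584 × 10^8 m
r₂ = 1.868 × 10^9 m
GM = 2.445 × 10^21 m³/s²
Transfer ellipse: a_t = (r₁ + r₂)/2 = 1.0632 × 10^9 m
Circular speed at r₁: v₁ = √(GM/r₁) = 3.07605 × 10^6 m/s
Transfer speed at r₁ (periapsis): v₁ₜ = √(GM(2/r₁ − 1/a_t)) = 4.07731 × 10^6 m/s
(a) ΔV₁ = v₁ₜ − v₁ = 1.00127 × 10^6 m/s ≈ 1001 km/s
Circular speed at r₂: v₂ = √(GM/r₂) = 1.14407 × 10^6 m/s
Transfer speed at r₂ (apoapsis): v₂ₜ = √(GM(2/r₂ − 1/a_t)) = 564014 m/s
(b) ΔV₂ = v₂ − v₂ₜ = 580052 m/s ≈ 580.1 km/s
(c) ΔV_total = ΔV₁ + ΔV₂ = 1.58132 × 10^6 m/s ≈ 1581 km/s

Final answer:
(a) ΔV₁ = 1001 km/s
(b) ΔV₂ = 580.1 km/s
(c) ΔV_total = 1581 km/s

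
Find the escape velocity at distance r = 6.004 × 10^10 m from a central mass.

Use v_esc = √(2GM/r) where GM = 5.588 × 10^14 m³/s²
r = 6.004 × 10^10 m
GM = 5.588 × 10^14 m³/s²
2GM/r = 2 × (5.588 × 10^14) / (6.004 × 10^10) = 18614.3 m²/s²
v_esc = √(2GM/r) = 136.434 m/s ≈ 136.4 m/s

Final answer: 136.4 m/s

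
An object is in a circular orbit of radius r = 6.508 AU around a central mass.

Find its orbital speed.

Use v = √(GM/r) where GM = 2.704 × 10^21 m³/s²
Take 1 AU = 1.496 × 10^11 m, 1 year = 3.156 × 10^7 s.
r = 6.508 AU = 9.73597 × 10^11 m
GM = 2.704 × 10^21 m³/s²
GM/r = (2.704 × 10^21) / (9.73597 × 10^11) = 2.77733 × 10^9 m²/s²
v = √(GM/r) = 52700.4 m/s ≈ 11.12 AU/year

Final answer: 11.12 AU/year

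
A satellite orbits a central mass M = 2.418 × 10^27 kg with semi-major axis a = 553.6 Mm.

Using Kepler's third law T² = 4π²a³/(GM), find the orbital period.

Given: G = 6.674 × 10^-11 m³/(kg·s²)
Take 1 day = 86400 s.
M = 2.418 × 10^27 kg
GM = G × M = 6.674 × 10^-11 × 2.418 × 10^27 = 1.61377 × 10^17 m³/s²
a = 553.6 Mm = 5.536 × 10^8 m
a³ = 1.69663 × 10^26 m³
T = 2π √(a³/GM) = 2π √((1.69663 × 10^26) / (1.61377 × 10^17)) = 2π × 32424.5 s
T = 203729 s ≈ 2.358 days

Final answer: 2.358 days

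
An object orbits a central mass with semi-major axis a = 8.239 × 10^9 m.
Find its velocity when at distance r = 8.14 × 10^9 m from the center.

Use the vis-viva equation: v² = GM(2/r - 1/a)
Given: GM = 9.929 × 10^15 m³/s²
a = 8.239 × 10^9 m
r = 8.14 × 10^9 m
GM = 9.929 × 10^15 m³/s²
2/r − 1/a = 2.457 × 10^-10 − 1.21374 × 10^-10 = 1.24326 × 10^-10 m⁻¹
v² = GM (2/r − 1/a) = 1.23444 × 10^6 m²/s²
v = 1111.05 m/s ≈ 1.111 km/s

Final answer: 1.111 km/s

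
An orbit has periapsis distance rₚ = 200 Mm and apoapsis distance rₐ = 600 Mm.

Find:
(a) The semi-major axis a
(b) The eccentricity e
rₚ = 200 Mm = 2 × 10^8 m
rₐ = 600 Mm = 6 × 10^8 m
(a) a = (rₚ + rₐ)/2 = 4 × 10^8 m ≈ 400 Mm
(b) e = (rₐ − rₚ)/(rₐ + rₚ) = (4 × 10^8) / (8 × 10^8) = 0.5

Final answer:
(a) a = 400 Mm
(b) e = 0.5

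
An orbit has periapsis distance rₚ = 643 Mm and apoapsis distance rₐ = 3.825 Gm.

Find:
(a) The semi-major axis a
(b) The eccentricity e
rₚ = 643 Mm = 6.43 × 10^8 m
rₐ = 3.825 Gm = 3.825 × 10^9 m
(a) a = (rₚ + rₐ)/2 = 2.234 × 10^9 m ≈ 2.234 Gm
(b) e = (rₐ − rₚ)/(rₐ + rₚ) = (3.182 × 10^9) / (4.468 × 10^9) = 0.712175

Final answer:
(a) a = 2.234 Gm
(b) e = 0.7122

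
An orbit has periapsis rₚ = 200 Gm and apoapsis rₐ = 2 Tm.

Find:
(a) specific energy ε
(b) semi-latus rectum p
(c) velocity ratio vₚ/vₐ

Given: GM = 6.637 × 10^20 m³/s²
rₚ = 200 Gm = 2 × 10^11 m
rₐ = 2 Tm = 2 × 10^12 m
GM = 6.637 × 10^20 m³/s²
a = (rₚ + rₐ)/2 = 1.1 × 10^12 m
e = (rₐ − rₚ)/(rₐ + rₚ) = (1.8 × 10^12) / (2.2 × 10^12) = 0.818182
(a) 2a = 2.2 × 10^12 m;  ε = −GM/(2a) = -3.01682 × 10^8 J/kg ≈ -301.7 MJ/kg
(b) 1 − e² = 0.330579;  p = a(1 − e²) = 1.1 × 10^12 × 0.330579 = 3.63636 × 10^11 m ≈ 363.6 Gm
(c) vₚ/vₐ = rₐ/rₚ (angular momentum) = (2 × 10^12) / (2 × 10^11) = 10 ≈ 10

Final answer:
(a) specific energy ε = -301.7 MJ/kg
(b) semi-latus rectum p = 363.6 Gm
(c) velocity ratio vₚ/vₐ = 10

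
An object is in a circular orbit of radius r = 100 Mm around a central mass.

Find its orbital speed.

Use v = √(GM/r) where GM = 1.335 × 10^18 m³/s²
r = 100 Mm = 1 × 10^8 m
GM = 1.335 × 10^18 m³/s²
GM/r = (1.335 × 10^18) / (1 × 10^8) = 1.335 × 10^10 m²/s²
v = √(GM/r) = 115542 m/s ≈ 115.5 km/s

Final answer: 115.5 km/s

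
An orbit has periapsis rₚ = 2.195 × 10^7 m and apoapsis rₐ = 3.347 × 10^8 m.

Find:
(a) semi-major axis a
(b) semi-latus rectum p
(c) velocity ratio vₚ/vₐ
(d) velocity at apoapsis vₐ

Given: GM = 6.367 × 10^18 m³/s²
rₚ = 2.195 × 10^7 m
rₐ = 3.347 × 10^8 m
GM = 6.367 × 10^18 m³/s²
a = (rₚ + rₐ)/2 = 1.78325 × 10^8 m
e = (rₐ − rₚ)/(rₐ + rₚ) = (3.1275 × 10^8) / (3.5665 × 10^8) = 0.87691
(a) a = 1.78325 × 10^8 m ≈ 1.783 × 10^8 m
(b) 1 − e² = 0.231029;  p = a(1 − e²) = 1.78325 × 10^8 × 0.231029 = 4.11982 × 10^7 m ≈ 4.12 × 10^7 m
(c) vₚ/vₐ = rₐ/rₚ (angular momentum) = (3.347 × 10^8) / (2.195 × 10^7) = 15.2483 ≈ 15.25
(d) vₐ² = GM (2/rₐ − 1/a) = 6.367 × 10^18 × (5.9755 × 10^-9 − 5.60774 × 10^-9) = 2.34154 × 10^9 m²/s²;  vₐ = 48389.5 m/s ≈ 48.39 km/s

Final answer:
(a) semi-major axis a = 1.783 × 10^8 m
(b) semi-latus rectum p = 4.12 × 10^7 m
(c) velocity ratio vₚ/vₐ = 15.25
(d) velocity at apoapsis vₐ = 48.39 km/s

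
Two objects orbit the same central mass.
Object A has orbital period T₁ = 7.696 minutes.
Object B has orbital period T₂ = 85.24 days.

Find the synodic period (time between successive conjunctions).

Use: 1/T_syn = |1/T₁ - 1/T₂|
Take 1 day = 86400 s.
T₁ = 7.696 minutes = 461.76 s
T₂ = 85.24 days = 7.36474 × 10^6 s
1/T₁ = 0.00216563 s⁻¹
1/T₂ = 1.35782 × 10^-7 s⁻¹
|1/T₁ − 1/T₂| = 0.00216549 s⁻¹
T_syn = 1 / |1/T₁ − 1/T₂| = 461.789 s ≈ 7.696 minutes

Final answer: T_syn = 7.696 minutes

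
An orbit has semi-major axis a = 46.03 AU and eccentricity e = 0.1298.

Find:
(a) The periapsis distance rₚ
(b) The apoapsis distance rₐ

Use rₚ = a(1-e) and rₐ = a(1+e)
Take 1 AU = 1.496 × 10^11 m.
a = 46.03 AU = 6.88609 × 10^12 m
e = 0.1298:  1 − e = 0.8702,  1 + e = 1.1298
(a) rₚ = a(1 − e) = 6.88609 × 10^12 m × 0.8702 = 5.99227 × 10^12 m ≈ 40.06 AU
(b) rₐ = a(1 + e) = 6.88609 × 10^12 m × 1.1298 = 7.7799 × 10^12 m ≈ 52 AU

Final answer:
(a) rₚ = 40.06 AU
(b) rₐ = 52 AU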